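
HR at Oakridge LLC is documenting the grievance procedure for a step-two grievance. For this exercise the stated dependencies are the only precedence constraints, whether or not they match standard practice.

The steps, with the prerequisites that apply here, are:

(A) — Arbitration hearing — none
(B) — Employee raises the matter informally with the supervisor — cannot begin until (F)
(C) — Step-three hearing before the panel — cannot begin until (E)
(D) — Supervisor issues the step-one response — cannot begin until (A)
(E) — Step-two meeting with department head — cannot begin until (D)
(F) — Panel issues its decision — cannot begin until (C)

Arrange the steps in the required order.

(A) is the only step with nothing outstanding, so it goes first.
(D) needed (A), now all done → (D).
(E) needed (D), now all done → (E).
That leaves (C) as the only ready step → (C).
(F) is the only step now ready → (F).
(B) is the only step now ready → (B).

(A), (D), (E), (C), (F), (B)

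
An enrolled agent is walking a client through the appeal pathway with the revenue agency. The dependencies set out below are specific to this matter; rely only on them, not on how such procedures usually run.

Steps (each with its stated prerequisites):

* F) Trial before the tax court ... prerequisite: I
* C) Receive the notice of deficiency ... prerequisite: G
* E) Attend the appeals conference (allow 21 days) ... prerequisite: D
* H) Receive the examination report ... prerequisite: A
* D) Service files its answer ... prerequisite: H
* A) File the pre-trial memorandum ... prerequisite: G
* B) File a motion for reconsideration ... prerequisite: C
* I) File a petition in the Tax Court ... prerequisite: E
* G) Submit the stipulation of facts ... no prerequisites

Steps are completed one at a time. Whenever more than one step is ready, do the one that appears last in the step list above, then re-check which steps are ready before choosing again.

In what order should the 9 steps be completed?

G, A, H, D, E, I, C, B, F

G has no prerequisites → G first.
Ready: A and C. A is listed later → A.
Now H and C have their prerequisites met. H is listed later, so H next.
Now D and C have their prerequisites met. D is listed later, so D next.
E and C are both available; E is listed later → E.
I now also ready, so the ready set is {I, C}; I is listed later → I.
F now also ready, so the ready set is {C, F}; C is listed later → C.
B and F are both available; B is listed later → B.
F needed I, now all done → F.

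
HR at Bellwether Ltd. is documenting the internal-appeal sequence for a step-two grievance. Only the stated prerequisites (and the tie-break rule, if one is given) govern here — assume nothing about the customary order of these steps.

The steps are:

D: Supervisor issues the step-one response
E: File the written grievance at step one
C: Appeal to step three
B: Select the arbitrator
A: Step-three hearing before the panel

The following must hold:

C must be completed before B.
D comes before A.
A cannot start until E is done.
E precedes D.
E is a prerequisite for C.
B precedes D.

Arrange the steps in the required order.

E, C, B, D, A

E is the only step with nothing outstanding, so it goes first.
C needed E, now all done → C.
B is the only step now ready → B.
That leaves D as the only ready step → D.
A is the only step now ready → A.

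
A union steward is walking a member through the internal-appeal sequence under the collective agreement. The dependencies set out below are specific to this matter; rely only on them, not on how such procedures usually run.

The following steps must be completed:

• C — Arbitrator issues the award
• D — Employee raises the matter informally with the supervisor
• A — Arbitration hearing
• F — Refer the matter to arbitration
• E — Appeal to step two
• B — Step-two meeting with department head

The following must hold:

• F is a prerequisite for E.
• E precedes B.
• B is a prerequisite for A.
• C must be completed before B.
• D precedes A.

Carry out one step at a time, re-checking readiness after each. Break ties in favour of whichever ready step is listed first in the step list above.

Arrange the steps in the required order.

Nothing is required for C, D and F. C is listed earlier → C first.
Now D and F have their prerequisites met. D is listed earlier, so D next.
F is the only step now ready → F.
E needed F, now all done → E.
B needed C and E, now all done → B.
A needed D and B, now all done → A.

C D F E B A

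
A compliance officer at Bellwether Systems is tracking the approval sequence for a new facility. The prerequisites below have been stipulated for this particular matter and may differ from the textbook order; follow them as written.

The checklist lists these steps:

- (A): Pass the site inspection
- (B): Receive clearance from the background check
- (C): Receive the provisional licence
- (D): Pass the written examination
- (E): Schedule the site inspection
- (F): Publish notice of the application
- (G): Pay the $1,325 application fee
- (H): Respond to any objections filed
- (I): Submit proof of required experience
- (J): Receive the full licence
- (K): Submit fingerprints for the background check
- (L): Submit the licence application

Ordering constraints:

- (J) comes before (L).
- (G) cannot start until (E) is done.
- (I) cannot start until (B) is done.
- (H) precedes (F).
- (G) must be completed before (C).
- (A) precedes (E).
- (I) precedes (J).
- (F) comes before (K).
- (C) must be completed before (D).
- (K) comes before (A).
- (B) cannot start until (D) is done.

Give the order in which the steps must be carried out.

(H), (F), (K), (A), (E), (G), (C), (D), (B), (I), (J), (L)

Only (H) has no prerequisites, so it is first.
(F) is the only step now ready → (F).
Next only (K) has its prerequisites met → (K).
(A) is the only step now ready → (A).
That leaves (E) as the only ready step → (E).
(G) needed (E), now all done → (G).
(C) is the only step now ready → (C).
(D) needed (C), now all done → (D).
(B) needed (D), now all done → (B).
(I) is the only step now ready → (I).
(J) is the only step now ready → (J).
(L) is the only step now ready → (L).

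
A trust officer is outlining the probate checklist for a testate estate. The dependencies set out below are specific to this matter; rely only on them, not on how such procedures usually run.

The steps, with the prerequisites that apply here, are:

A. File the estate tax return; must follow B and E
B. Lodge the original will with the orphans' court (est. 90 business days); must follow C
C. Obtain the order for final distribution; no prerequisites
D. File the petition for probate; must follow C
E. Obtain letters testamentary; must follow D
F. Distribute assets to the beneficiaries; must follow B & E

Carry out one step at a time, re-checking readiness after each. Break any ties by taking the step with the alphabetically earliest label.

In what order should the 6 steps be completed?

C, B, D, E, A, F

Only C has no prerequisites, so it is first.
Ready: B and D. B has the earlier label → B.
That leaves D as the only ready step → D.
E needed D, now all done → E.
A and F are both available; A has the earlier label → A.
F needed B and E, now all done → F.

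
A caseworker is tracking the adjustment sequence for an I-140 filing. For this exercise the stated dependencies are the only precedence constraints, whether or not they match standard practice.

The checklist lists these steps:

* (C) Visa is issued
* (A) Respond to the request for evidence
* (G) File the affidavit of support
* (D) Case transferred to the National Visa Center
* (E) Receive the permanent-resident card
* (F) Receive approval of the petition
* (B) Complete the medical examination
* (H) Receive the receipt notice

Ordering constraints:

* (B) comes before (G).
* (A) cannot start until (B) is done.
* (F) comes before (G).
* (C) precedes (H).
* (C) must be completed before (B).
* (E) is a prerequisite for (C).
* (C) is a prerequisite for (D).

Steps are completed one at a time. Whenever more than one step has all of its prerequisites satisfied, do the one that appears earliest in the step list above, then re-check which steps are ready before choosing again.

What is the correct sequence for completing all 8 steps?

(E), (C), (D), (F), (B), (A), (G), (H)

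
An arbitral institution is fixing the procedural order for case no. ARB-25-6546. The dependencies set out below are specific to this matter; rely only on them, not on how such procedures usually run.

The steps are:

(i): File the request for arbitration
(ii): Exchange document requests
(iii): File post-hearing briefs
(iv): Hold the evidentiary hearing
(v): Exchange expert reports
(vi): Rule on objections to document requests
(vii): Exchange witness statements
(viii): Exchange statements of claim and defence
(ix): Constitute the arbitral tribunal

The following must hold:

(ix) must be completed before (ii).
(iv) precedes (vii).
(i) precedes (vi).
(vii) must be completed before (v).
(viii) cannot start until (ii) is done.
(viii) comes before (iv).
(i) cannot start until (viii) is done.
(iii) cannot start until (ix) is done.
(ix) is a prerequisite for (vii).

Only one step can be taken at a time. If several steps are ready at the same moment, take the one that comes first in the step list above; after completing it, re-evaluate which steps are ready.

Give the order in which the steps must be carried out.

(ix) has no prerequisites → (ix) first.
(ii) and (iii) are both available; (ii) is listed earlier → (ii).
Now (iii) and (viii) have their prerequisites met. (iii) is listed earlier, so (iii) next.
(viii) is the only step now ready → (viii).
Now (i) and (iv) have their prerequisites met. (i) is listed earlier, so (i) next.
(vi) now also ready, so the ready set is {(iv), (vi)}; (iv) is listed earlier → (iv).
Ready: (vi) and (vii). (vi) is listed earlier → (vi).
(vii) needed (iv) and (ix), now all done → (vii).
(v) needed (vii), now all done → (v).

(ix), (ii), (iii), (viii), (i), (iv), (vi), (vii), (v)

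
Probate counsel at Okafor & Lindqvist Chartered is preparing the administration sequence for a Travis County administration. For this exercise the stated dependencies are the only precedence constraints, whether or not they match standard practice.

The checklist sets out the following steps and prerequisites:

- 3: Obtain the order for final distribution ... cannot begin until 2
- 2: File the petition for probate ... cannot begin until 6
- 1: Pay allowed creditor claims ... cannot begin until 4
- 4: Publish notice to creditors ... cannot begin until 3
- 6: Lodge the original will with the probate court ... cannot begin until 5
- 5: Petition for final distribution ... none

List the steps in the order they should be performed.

5 6 2 3 4 1

Only 5 has no prerequisites, so it is first.
Next only 6 has its prerequisites met → 6.
2 needed 6, now all done → 2.
That leaves 3 as the only ready step → 3.
4 needed 3, now all done → 4.
1 needed 4, now all done → 1.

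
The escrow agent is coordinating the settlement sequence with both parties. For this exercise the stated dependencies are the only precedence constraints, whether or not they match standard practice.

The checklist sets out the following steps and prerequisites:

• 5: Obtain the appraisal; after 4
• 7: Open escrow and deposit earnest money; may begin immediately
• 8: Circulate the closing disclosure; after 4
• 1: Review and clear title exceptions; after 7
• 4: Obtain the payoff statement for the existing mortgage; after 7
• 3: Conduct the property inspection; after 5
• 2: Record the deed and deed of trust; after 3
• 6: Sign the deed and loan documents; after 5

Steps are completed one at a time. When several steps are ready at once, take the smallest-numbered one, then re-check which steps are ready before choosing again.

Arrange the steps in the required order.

7, 1, 4, 5, 3, 2, 6, 8

Only 7 has no prerequisites, so it is first.
Now 1 and 4 have their prerequisites met. 1 has the earlier label, so 1 next.
That leaves 4 as the only ready step → 4.
Now 5 and 8 have their prerequisites met. 5 has the earlier label, so 5 next.
Ready: 3, 6 and 8. 3 has the earlier label → 3.
2 now also ready, so the ready set is {2, 6, 8}; 2 has the earlier label → 2.
Now 6 and 8 have their prerequisites met. 6 has the earlier label, so 6 next.
8 needed 4, now all done → 8.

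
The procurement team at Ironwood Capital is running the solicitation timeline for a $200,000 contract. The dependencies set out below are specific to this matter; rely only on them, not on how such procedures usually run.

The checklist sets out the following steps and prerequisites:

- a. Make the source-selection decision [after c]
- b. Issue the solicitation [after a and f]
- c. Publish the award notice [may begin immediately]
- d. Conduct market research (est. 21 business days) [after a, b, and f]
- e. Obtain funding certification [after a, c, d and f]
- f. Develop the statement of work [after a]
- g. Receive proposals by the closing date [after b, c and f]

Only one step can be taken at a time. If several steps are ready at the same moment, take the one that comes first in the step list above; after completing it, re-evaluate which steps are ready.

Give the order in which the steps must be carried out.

c, a, f, b, d, e, g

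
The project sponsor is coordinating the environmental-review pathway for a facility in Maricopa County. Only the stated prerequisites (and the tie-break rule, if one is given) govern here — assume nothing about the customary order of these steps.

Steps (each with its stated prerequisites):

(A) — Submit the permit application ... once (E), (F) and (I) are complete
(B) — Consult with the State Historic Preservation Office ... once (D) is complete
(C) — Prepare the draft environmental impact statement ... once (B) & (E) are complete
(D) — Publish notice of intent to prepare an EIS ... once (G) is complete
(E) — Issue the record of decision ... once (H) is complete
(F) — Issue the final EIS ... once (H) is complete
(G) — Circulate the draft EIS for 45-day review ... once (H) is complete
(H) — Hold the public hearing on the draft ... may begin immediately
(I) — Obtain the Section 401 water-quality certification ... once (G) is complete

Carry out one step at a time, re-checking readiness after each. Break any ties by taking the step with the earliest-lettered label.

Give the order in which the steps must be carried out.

(H) is the only step with nothing outstanding, so it goes first.
Ready: (E), (F) and (G). (E) has the earlier label → (E).
Ready: (F) and (G). (F) has the earlier label → (F).
(G) needed (H), now all done → (G).
(D) and (I) are both available; (D) has the earlier label → (D).
Now (B) and (I) have their prerequisites met. (B) has the earlier label, so (B) next.
(C) now also ready, so the ready set is {(C), (I)}; (C) has the earlier label → (C).
(I) needed (G), now all done → (I).
Next only (A) has its prerequisites met → (A).

(H) → (E) → (F) → (G) → (D) → (B) → (C) → (I) → (A)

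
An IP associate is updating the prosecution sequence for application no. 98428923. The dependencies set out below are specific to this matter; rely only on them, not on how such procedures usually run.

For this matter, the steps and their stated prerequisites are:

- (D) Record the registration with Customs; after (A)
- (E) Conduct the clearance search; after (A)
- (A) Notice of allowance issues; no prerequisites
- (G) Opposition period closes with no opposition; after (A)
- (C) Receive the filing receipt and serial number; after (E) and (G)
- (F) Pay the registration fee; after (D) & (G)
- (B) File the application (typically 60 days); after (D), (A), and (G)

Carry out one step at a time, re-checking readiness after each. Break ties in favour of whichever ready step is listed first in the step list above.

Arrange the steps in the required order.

Only (A) has no prerequisites, so it is first.
(D), (E) and (G) are all available; (D) is listed earlier → (D).
Now (E) and (G) have their prerequisites met. (E) is listed earlier, so (E) next.
(G) needed (A), now all done → (G).
Ready: (C), (F) and (B). (C) is listed earlier → (C).
Ready: (F) and (B). (F) is listed earlier → (F).
(B) is the only step now ready → (B).

(A), (D), (E), (G), (C), (F), (B)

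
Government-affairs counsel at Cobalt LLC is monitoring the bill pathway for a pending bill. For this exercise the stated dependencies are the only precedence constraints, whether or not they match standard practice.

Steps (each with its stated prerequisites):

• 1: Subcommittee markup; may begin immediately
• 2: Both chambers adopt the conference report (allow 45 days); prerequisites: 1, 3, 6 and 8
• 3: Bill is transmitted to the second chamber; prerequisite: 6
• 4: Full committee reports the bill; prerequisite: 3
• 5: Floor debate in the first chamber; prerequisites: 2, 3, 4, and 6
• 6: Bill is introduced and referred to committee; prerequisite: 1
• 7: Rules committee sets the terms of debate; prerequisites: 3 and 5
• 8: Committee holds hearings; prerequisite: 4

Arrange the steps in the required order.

1, 6, 3, 4, 8, 2, 5, 7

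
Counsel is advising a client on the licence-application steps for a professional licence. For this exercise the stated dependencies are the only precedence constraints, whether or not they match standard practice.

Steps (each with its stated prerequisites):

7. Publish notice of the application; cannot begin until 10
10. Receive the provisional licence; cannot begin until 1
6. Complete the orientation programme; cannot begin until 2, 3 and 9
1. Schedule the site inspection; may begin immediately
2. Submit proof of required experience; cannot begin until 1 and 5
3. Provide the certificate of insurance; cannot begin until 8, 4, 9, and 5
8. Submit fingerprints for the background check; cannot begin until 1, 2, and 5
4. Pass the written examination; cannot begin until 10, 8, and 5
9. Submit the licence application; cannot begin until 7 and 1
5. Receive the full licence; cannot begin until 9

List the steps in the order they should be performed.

1, 10, 7, 9, 5, 2, 8, 4, 3, 6

Only 1 has no prerequisites, so it is first.
That leaves 10 as the only ready step → 10.
That leaves 7 as the only ready step → 7.
9 is the only step now ready → 9.
5 needed 9, now all done → 5.
2 is the only step now ready → 2.
Next only 8 has its prerequisites met → 8.
4 needed 10, 8 and 5, now all done → 4.
Next only 3 has its prerequisites met → 3.
6 is the only step now ready → 6.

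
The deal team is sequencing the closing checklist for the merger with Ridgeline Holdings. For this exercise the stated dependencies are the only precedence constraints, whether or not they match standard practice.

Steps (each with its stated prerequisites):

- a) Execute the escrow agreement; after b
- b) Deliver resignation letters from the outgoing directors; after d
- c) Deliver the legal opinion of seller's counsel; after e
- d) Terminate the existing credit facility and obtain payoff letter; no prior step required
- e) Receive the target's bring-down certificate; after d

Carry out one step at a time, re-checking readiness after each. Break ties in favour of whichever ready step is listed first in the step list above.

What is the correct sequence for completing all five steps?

d → b → a → e → c

Only d has no prerequisites, so it is first.
Now b and e have their prerequisites met. b is listed earlier, so b next.
a now also ready, so the ready set is {a, e}; a is listed earlier → a.
e needed d, now all done → e.
That leaves c as the only ready step → c.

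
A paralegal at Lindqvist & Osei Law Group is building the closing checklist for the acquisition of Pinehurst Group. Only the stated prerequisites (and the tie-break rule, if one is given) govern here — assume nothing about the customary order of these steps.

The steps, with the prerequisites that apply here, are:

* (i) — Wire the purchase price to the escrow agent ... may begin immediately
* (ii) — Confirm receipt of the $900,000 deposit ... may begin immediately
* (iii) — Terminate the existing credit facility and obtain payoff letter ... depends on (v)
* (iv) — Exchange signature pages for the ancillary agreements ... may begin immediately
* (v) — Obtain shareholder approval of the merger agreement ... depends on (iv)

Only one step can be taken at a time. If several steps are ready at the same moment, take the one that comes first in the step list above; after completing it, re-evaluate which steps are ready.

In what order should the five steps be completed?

(i), (ii) and (iv) have no prerequisites; (i) is listed earlier, so (i) is first.
Ready: (ii) and (iv). (ii) is listed earlier → (ii).
(iv) is the only step now ready → (iv).
That leaves (v) as the only ready step → (v).
(iii) needed (v), now all done → (iii).

(i) → (ii) → (iv) → (v) → (iii)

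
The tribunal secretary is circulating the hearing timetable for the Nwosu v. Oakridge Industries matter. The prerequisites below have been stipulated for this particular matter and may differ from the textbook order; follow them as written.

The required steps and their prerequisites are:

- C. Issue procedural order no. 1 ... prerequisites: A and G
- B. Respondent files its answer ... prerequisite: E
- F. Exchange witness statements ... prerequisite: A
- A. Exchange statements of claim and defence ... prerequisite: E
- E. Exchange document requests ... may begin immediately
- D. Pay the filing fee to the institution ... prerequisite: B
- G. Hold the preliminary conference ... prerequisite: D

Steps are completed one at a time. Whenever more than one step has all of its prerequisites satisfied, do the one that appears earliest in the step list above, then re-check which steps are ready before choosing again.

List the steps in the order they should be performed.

E has no prerequisites → E first.
Now B and A have their prerequisites met. B is listed earlier, so B next.
Ready: A and D. A is listed earlier → A.
F and D are both available; F is listed earlier → F.
D needed B, now all done → D.
G is the only step now ready → G.
Next only C has its prerequisites met → C.

E, B, A, F, D, G, C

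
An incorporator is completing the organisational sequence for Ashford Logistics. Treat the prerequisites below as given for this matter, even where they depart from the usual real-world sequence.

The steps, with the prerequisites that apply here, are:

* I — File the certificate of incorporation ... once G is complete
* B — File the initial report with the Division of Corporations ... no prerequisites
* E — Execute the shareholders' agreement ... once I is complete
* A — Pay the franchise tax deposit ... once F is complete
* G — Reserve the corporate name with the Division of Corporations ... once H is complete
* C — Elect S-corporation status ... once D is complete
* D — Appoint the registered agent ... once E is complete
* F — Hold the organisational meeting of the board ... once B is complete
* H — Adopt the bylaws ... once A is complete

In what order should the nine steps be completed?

B → F → A → H → G → I → E → D → C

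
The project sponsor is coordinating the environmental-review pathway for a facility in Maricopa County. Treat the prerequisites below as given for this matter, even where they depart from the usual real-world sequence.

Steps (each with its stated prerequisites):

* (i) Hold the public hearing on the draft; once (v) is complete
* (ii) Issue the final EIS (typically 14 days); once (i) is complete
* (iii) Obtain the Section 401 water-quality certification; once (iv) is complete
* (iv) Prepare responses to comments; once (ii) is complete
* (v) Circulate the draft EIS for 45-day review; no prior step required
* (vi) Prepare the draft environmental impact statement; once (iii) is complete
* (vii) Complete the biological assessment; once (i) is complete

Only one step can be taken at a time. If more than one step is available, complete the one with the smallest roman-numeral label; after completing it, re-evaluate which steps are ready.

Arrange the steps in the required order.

(v), (i), (ii), (iv), (iii), (vi), (vii)

Only (v) has no prerequisites, so it is first.
Next only (i) has its prerequisites met → (i).
(ii) and (vii) are both available; (ii) has the earlier label → (ii).
(iv) and (vii) are both available; (iv) has the earlier label → (iv).
(iii) now also ready, so the ready set is {(iii), (vii)}; (iii) has the earlier label → (iii).
(vi) now also ready, so the ready set is {(vi), (vii)}; (vi) has the earlier label → (vi).
That leaves (vii) as the only ready step → (vii).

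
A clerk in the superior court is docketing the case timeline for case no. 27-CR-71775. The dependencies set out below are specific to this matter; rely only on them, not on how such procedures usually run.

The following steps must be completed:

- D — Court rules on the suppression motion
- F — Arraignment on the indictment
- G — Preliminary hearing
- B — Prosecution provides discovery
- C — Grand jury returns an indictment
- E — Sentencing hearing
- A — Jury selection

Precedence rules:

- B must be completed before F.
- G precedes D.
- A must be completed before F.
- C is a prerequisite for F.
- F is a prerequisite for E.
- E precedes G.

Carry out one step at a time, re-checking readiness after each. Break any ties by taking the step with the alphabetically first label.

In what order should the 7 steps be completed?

A → B → C → F → E → G → D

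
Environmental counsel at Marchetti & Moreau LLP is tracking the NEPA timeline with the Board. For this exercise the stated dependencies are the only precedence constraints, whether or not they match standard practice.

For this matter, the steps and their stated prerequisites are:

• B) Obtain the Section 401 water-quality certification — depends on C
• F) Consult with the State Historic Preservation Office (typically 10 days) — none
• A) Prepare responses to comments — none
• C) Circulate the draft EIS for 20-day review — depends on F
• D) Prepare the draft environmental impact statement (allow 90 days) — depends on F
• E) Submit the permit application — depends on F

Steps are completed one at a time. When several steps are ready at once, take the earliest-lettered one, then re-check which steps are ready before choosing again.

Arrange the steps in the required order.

A and F have no prerequisites; A has the earlier label, so A is first.
Next only F has its prerequisites met → F.
Now C, D and E have their prerequisites met. C has the earlier label, so C next.
B now also ready, so the ready set is {B, D, E}; B has the earlier label → B.
Now D and E have their prerequisites met. D has the earlier label, so D next.
E is the only step now ready → E.

A, F, C, B, D, E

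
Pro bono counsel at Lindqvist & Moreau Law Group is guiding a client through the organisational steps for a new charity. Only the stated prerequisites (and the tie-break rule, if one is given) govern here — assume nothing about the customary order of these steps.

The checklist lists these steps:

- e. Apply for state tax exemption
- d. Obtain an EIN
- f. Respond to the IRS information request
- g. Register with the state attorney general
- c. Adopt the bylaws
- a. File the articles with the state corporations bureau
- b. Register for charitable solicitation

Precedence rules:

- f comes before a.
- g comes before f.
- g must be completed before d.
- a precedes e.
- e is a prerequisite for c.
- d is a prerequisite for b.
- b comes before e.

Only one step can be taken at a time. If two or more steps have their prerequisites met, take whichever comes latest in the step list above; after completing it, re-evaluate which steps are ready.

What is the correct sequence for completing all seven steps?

g f a d b e c

g is the only step with nothing outstanding, so it goes first.
f and d are both available; f is listed later → f.
Ready: a and d. a is listed later → a.
Next only d has its prerequisites met → d.
b needed d, now all done → b.
That leaves e as the only ready step → e.
That leaves c as the only ready step → c.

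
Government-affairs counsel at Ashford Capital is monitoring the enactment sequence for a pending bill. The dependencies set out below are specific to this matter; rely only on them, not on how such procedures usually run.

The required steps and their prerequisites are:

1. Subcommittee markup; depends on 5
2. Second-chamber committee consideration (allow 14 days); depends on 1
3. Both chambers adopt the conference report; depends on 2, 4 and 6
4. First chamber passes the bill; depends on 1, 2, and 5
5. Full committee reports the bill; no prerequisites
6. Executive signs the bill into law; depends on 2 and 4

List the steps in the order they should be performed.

5 → 1 → 2 → 4 → 6 → 3

5 is the only step with nothing outstanding, so it goes first.
Next only 1 has its prerequisites met → 1.
2 needed 1, now all done → 2.
4 is the only step now ready → 4.
That leaves 6 as the only ready step → 6.
Next only 3 has its prerequisites met → 3.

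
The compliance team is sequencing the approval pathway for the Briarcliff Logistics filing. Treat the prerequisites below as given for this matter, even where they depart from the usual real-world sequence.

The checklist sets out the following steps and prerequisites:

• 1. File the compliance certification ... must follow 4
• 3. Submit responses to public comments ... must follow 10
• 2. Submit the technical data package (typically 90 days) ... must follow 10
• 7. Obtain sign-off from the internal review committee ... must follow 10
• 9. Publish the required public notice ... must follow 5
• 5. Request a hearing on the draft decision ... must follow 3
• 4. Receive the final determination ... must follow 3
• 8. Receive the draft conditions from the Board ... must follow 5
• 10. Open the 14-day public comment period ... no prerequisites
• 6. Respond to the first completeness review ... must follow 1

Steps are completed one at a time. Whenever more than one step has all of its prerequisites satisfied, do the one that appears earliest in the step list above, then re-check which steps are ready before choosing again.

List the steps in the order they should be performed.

10 → 3 → 2 → 7 → 5 → 9 → 4 → 1 → 8 → 6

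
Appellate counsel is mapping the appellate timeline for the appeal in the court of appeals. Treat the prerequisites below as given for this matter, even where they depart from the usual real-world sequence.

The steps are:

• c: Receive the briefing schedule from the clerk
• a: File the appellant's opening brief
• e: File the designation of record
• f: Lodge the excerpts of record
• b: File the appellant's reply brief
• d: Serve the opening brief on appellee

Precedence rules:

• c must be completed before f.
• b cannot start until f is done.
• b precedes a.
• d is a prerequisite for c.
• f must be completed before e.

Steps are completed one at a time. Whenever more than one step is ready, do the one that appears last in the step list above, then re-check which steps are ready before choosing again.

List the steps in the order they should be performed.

d, c, f, b, e, a

d is the only step with nothing outstanding, so it goes first.
c needed d, now all done → c.
That leaves f as the only ready step → f.
b and e are both available; b is listed later → b.
a now also ready, so the ready set is {e, a}; e is listed later → e.
Next only a has its prerequisites met → a.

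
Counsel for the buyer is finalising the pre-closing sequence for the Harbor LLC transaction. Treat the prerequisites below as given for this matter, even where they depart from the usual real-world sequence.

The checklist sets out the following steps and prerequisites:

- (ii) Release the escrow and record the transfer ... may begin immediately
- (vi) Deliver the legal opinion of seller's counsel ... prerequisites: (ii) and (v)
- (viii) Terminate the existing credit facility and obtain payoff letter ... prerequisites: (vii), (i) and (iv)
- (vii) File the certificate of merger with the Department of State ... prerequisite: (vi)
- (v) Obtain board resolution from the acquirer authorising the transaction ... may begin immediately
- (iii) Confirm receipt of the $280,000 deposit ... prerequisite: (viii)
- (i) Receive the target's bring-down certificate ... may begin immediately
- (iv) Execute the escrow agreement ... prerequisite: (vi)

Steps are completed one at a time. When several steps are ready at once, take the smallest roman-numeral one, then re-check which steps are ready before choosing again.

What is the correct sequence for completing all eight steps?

Nothing is required for (i), (ii) and (v). (i) has the earlier label → (i) first.
(ii) and (v) are both available; (ii) has the earlier label → (ii).
That leaves (v) as the only ready step → (v).
(vi) is the only step now ready → (vi).
Ready: (iv) and (vii). (iv) has the earlier label → (iv).
(vii) is the only step now ready → (vii).
Next only (viii) has its prerequisites met → (viii).
(iii) needed (viii), now all done → (iii).

(i), (ii), (v), (vi), (iv), (vii), (viii), (iii)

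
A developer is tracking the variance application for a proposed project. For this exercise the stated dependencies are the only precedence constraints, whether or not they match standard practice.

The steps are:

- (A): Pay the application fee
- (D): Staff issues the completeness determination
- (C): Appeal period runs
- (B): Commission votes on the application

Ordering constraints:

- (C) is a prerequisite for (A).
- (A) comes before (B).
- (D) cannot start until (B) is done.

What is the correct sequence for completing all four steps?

(C) → (A) → (B) → (D)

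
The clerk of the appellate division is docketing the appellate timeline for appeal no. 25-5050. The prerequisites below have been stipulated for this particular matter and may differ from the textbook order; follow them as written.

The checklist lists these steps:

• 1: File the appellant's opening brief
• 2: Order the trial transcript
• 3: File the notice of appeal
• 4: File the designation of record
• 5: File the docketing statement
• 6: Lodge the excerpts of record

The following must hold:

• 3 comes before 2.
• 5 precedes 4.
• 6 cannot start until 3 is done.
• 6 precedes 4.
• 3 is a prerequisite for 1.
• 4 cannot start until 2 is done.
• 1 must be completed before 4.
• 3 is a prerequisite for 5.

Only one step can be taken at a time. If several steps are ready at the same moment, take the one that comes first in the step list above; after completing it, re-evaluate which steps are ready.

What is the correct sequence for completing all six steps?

3 1 2 5 6 4

Only 3 has no prerequisites, so it is first.
Ready: 1, 2, 5 and 6. 1 is listed earlier → 1.
2, 5 and 6 are all available; 2 is listed earlier → 2.
Ready: 5 and 6. 5 is listed earlier → 5.
That leaves 6 as the only ready step → 6.
4 needed 1, 2, 5 and 6, now all done → 4.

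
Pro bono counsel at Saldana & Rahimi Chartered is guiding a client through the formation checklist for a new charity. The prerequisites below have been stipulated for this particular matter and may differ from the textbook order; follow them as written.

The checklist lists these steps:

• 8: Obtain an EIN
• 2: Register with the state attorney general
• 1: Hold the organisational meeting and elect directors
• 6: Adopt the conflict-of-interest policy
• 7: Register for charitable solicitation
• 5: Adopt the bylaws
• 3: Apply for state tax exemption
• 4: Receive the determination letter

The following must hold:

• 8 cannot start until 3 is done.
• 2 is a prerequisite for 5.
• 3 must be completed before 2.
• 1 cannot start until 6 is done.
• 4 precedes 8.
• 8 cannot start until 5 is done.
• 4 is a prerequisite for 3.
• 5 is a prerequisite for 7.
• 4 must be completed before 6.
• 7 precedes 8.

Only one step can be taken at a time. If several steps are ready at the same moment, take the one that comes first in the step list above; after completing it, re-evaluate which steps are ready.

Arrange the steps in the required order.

4, 6, 1, 3, 2, 5, 7, 8

4 has no prerequisites → 4 first.
6 and 3 are both available; 6 is listed earlier → 6.
Now 1 and 3 have their prerequisites met. 1 is listed earlier, so 1 next.
That leaves 3 as the only ready step → 3.
That leaves 2 as the only ready step → 2.
That leaves 5 as the only ready step → 5.
7 needed 5, now all done → 7.
8 needed 7, 5, 3 and 4, now all done → 8.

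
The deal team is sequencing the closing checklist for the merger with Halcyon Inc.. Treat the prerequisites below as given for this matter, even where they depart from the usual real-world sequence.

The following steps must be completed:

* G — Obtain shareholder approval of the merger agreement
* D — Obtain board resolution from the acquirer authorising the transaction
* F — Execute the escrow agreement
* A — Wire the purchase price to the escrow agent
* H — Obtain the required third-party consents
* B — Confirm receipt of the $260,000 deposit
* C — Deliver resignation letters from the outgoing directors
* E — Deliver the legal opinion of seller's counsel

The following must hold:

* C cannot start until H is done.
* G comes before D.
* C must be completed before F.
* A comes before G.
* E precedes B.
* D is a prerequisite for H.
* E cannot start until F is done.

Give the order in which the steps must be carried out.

A is the only step with nothing outstanding, so it goes first.
G is the only step now ready → G.
D is the only step now ready → D.
H needed D, now all done → H.
Next only C has its prerequisites met → C.
That leaves F as the only ready step → F.
E is the only step now ready → E.
B needed E, now all done → B.

A, G, D, H, C, F, E, B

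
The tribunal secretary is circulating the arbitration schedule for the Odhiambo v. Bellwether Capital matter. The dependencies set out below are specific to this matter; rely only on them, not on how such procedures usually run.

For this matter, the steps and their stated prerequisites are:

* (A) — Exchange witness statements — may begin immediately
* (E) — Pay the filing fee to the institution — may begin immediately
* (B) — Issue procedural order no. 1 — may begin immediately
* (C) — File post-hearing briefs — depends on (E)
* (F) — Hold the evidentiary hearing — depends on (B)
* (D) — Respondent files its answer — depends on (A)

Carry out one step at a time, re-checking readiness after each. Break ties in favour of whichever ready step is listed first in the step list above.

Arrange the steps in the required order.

Nothing is required for (A), (E) and (B). (A) is listed earlier → (A) first.
Ready: (E), (B) and (D). (E) is listed earlier → (E).
(C) now also ready, so the ready set is {(B), (C), (D)}; (B) is listed earlier → (B).
(F) now also ready, so the ready set is {(C), (F), (D)}; (C) is listed earlier → (C).
(F) and (D) are both available; (F) is listed earlier → (F).
(D) needed (A), now all done → (D).

(A) → (E) → (B) → (C) → (F) → (D)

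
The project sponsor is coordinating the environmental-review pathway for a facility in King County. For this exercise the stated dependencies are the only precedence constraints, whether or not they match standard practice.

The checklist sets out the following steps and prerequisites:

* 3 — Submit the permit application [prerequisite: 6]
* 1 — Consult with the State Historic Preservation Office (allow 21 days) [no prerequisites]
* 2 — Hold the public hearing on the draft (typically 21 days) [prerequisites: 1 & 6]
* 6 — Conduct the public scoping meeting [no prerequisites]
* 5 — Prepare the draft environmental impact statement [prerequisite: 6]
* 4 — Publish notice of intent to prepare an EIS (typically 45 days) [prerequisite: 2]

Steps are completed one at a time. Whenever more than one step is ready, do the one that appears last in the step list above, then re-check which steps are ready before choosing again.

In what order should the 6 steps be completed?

Nothing is required for 6 and 1. 6 is listed later → 6 first.
5, 1 and 3 are all available; 5 is listed later → 5.
1 and 3 are both available; 1 is listed later → 1.
2 now also ready, so the ready set is {2, 3}; 2 is listed later → 2.
Now 4 and 3 have their prerequisites met. 4 is listed later, so 4 next.
That leaves 3 as the only ready step → 3.

6, 5, 1, 2, 4, 3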